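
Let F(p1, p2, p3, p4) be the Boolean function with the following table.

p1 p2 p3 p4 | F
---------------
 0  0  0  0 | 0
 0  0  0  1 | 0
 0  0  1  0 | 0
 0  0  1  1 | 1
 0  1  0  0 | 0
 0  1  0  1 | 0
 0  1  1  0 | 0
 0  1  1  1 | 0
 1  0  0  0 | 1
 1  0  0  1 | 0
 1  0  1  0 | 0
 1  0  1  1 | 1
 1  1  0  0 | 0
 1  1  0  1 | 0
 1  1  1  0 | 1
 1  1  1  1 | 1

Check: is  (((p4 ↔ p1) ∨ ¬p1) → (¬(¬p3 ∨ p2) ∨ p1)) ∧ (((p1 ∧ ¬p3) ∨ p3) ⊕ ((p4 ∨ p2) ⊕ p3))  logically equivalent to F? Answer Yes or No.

Evaluate (((p4 ↔ p1) ∨ ¬p1) → (¬(¬p3 ∨ p2) ∨ p1)) ∧ (((p1 ∧ ¬p3) ∨ p3) ⊕ ((p4 ∨ p2) ⊕ p3)) on each row and compare to F:
  p1=0, p2=0, p3=0, p4=0: formula gives 0, F = 0 ✓
  p1=0, p2=0, p3=0, p4=1: formula gives 0, F = 0 ✓
  p1=0, p2=0, p3=1, p4=0: formula gives 0, F = 0 ✓
  p1=0, p2=0, p3=1, p4=1: formula gives 1, F = 1 ✓
  … (the remaining 12 rows also agree.)
All 16 rows match — the expression computes F exactly.

Yes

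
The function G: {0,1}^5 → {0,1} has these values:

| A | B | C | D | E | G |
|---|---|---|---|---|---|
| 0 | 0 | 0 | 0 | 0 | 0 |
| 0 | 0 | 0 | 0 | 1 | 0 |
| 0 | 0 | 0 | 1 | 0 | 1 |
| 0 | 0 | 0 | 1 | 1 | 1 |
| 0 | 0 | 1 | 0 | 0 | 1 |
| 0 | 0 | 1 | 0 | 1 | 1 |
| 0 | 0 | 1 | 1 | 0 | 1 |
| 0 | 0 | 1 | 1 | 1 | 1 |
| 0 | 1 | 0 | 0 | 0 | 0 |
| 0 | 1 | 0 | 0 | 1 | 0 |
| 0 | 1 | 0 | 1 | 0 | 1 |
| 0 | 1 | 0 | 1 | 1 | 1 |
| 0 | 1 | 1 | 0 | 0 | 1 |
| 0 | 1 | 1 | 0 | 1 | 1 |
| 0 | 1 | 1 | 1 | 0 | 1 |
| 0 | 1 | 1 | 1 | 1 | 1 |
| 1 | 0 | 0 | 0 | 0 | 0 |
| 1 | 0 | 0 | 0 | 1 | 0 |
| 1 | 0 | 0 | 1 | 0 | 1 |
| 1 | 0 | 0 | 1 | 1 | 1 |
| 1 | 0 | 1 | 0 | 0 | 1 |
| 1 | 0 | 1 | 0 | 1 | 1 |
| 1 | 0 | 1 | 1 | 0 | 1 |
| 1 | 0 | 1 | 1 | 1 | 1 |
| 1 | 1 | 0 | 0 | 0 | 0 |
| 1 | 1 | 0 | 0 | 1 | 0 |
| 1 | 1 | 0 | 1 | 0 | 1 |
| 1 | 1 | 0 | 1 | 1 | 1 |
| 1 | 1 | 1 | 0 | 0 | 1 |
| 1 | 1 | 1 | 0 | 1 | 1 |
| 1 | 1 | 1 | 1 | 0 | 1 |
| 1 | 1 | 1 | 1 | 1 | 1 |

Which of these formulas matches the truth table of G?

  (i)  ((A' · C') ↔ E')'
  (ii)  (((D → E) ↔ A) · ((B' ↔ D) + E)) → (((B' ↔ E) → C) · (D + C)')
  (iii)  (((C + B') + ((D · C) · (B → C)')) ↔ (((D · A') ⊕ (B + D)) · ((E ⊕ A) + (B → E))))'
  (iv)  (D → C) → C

iv

(i) disagrees with G on (0,0,0,0,1) (formula → 1, table → 0); rule it out.
(ii) disagrees with G on (0,0,0,0,0) (formula → 1, table → 0); rule it out.
(iii) disagrees with G on (0,0,0,0,0) (formula → 1, table → 0); rule it out.
Only (iv) survives; checking it on all 32 rows confirms it matches G.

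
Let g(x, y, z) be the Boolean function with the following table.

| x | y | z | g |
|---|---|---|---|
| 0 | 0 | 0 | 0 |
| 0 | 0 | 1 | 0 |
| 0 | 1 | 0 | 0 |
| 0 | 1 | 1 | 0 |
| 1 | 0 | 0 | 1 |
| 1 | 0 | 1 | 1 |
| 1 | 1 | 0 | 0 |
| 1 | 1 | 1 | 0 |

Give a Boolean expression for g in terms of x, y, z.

The 1-rows are (1,0,0), (1,0,1). Each contributes one minterm — x·¬y·¬z; x·¬y·z — and their disjunction is a sum-of-products form of g.

g(x, y, z) = ((x · y') · z') + ((x · y') · z)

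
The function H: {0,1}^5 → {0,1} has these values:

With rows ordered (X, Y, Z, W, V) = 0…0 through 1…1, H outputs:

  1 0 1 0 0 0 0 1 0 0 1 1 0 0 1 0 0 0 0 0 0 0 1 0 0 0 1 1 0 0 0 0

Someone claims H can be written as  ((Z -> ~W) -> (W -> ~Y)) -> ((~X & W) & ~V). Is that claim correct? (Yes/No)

Evaluate ((Z -> ~W) -> (W -> ~Y)) -> ((~X & W) & ~V) on each row and compare to H:
  X=0, Y=0, Z=0, W=0, V=0: formula gives 0, but H = 1 ✗
Row (0,0,0,0,0) is a counterexample, so the formula is not equivalent to H.

No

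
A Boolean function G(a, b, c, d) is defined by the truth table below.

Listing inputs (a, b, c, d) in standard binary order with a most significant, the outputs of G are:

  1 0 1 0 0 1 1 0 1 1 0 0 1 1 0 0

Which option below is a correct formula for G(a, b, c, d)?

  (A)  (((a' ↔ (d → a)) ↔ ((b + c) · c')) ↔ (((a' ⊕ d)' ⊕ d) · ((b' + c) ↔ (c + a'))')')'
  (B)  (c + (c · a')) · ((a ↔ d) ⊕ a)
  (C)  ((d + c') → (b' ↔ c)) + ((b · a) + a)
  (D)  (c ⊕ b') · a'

(B): at (0,0,0,0) it gives 0, but G = 1 — eliminated.
(C): at (0,0,0,0) it gives 0, but G = 1 — eliminated.
(D): at (0,0,0,1) it gives 1, but G = 0 — eliminated.
(A) is the remaining candidate, and it agrees with G on all 16 inputs.

A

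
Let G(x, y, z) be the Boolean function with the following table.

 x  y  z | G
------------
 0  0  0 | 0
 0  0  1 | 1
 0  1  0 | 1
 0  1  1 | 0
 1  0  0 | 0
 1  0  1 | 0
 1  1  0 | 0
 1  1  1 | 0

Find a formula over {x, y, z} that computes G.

G(x, y, z) = ((~x & ~y) & z) | ((~x & y) & ~z)

Collect the rows where G=1 — (0,0,1), (0,1,0) — and write one minterm per row: ¬x·¬y·z, ¬x·y·¬z. Their union (logical OR) reproduces the table exactly.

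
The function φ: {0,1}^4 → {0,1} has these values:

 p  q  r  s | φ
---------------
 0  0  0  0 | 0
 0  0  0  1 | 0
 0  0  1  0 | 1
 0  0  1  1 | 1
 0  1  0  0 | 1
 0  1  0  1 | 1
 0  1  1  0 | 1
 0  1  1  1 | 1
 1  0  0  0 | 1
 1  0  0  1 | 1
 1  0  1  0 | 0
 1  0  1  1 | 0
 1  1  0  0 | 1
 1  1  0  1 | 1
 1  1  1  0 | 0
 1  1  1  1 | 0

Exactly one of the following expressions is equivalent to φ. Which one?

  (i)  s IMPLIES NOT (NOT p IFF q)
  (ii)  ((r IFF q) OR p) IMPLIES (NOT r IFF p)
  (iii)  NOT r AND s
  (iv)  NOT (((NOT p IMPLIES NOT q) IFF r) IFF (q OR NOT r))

(i) fails at (0,0,0,0): the formula yields 1, φ is 0.
(iii) fails at (0,0,0,1): the formula yields 1, φ is 0.
(iv) fails at (0,0,0,0): the formula yields 1, φ is 0.
Only (ii) survives; checking it on all 16 rows confirms it matches φ.

ii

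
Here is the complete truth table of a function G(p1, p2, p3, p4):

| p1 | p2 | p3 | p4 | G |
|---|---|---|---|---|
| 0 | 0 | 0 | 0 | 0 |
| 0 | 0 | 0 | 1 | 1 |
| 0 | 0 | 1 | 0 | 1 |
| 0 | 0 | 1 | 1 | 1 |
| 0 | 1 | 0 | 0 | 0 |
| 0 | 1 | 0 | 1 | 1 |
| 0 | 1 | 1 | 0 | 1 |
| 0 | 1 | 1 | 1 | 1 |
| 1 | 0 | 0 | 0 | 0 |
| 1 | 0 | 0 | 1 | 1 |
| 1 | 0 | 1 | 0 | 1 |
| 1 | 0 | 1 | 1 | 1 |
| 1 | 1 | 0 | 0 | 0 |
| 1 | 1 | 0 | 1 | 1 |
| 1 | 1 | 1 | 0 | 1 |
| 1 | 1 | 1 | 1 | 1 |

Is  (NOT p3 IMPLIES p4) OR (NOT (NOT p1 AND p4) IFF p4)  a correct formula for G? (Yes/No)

Yes

Test each input against both G and the formula:
  p1=0, p2=0, p3=0, p4=0: formula gives 0, G = 0 ✓
  p1=0, p2=0, p3=0, p4=1: formula gives 1, G = 1 ✓
  p1=0, p2=0, p3=1, p4=0: formula gives 1, G = 1 ✓
  p1=0, p2=0, p3=1, p4=1: formula gives 1, G = 1 ✓
  …and likewise for the remaining 12 rows.
All 16 rows match — the expression computes G exactly.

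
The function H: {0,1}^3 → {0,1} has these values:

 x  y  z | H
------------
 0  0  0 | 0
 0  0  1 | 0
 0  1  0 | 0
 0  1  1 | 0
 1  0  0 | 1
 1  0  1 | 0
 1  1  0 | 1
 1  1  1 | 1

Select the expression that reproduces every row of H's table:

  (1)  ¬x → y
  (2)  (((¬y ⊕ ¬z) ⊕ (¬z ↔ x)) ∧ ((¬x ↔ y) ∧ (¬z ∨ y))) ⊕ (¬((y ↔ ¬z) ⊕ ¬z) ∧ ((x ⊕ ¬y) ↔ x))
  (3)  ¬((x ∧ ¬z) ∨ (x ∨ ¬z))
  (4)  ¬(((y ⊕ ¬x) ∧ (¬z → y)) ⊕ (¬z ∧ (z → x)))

2

(1): at (0,1,0) it gives 1, but H = 0 — eliminated.
(3): at (0,0,1) it gives 1, but H = 0 — eliminated.
(4): at (0,1,1) it gives 1, but H = 0 — eliminated.
Only (2) survives; checking it on all 8 rows confirms it matches H.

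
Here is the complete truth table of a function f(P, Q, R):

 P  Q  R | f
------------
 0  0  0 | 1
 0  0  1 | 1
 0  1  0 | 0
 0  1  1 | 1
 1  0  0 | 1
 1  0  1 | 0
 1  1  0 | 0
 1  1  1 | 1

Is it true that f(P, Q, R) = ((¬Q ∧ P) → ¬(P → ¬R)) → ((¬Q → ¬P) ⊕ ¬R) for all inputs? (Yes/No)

Evaluate ((¬Q ∧ P) → ¬(P → ¬R)) → ((¬Q → ¬P) ⊕ ¬R) on each row and compare to f:
  P=0, Q=0, R=0: formula gives 0, but f = 1 ✗
A single disagreement suffices: at (0,0,0) they differ, so the formula does not compute f.

No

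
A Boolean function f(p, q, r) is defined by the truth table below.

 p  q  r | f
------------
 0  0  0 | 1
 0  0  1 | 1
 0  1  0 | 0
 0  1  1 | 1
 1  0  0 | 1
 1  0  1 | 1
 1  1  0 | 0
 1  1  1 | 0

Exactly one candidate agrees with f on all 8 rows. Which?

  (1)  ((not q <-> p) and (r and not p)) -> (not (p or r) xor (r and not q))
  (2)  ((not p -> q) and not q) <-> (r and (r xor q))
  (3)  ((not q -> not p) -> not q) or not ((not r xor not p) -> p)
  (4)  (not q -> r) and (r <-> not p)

(1) fails at (0,1,0): the formula yields 1, f is 0.
(2) fails at (0,0,1): the formula yields 0, f is 1.
(4) fails at (0,0,0): the formula yields 0, f is 1.
That leaves (3). Evaluating it on every row reproduces the table of f exactly.

3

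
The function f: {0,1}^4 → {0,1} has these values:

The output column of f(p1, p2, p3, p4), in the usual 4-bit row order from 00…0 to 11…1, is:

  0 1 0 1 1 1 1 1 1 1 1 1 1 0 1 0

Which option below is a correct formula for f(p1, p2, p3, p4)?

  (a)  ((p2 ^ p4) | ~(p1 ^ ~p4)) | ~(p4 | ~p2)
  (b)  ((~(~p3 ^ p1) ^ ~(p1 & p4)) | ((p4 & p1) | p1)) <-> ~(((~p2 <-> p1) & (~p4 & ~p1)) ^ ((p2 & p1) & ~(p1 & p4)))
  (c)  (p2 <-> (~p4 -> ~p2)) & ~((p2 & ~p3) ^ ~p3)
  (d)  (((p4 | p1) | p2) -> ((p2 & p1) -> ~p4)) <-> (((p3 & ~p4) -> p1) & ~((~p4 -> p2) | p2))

a

(b) disagrees with f on (0,0,0,0) (formula → 1, table → 0); rule it out.
(c) disagrees with f on (0,0,0,1) (formula → 0, table → 1); rule it out.
(d) disagrees with f on (0,0,0,0) (formula → 1, table → 0); rule it out.
(a) is the remaining candidate, and it agrees with f on all 16 inputs.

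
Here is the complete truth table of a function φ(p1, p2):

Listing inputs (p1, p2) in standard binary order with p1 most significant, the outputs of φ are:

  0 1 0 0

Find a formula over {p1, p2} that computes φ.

φ(p1, p2) = not p1 and p2

1 only at (0,1): NOT p1 AND p2.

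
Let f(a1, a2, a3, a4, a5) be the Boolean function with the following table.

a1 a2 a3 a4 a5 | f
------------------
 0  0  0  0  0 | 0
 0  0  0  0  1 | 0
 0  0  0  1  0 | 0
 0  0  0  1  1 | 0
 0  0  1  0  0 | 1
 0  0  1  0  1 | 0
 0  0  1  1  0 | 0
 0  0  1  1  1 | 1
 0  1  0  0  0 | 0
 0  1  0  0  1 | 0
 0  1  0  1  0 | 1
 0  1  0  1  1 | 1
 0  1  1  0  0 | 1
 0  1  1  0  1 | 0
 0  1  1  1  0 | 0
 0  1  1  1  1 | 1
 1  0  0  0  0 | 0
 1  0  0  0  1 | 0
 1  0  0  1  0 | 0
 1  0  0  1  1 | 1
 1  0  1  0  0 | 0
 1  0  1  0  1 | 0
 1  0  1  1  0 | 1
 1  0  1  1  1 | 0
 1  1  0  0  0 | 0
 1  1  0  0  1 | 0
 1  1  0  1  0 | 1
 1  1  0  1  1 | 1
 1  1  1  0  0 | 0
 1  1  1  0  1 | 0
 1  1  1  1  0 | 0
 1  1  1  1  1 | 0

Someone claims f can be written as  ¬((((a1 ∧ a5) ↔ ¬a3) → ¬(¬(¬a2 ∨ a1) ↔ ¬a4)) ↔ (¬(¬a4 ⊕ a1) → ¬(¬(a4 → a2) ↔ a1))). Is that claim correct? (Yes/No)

Test each input against both f and the formula:
  a1=0, a2=0, a3=0, a4=0, a5=0: formula gives 0, f = 0 ✓
  a1=0, a2=0, a3=0, a4=0, a5=1: formula gives 0, f = 0 ✓
  a1=0, a2=0, a3=0, a4=1, a5=0: formula gives 0, f = 0 ✓
  a1=0, a2=0, a3=0, a4=1, a5=1: formula gives 0, f = 0 ✓
  a1=0, a2=0, a3=1, a4=0, a5=0: formula gives 0, but f = 1 ✗
Row (0,0,1,0,0) is a counterexample, so the formula is not equivalent to f.

No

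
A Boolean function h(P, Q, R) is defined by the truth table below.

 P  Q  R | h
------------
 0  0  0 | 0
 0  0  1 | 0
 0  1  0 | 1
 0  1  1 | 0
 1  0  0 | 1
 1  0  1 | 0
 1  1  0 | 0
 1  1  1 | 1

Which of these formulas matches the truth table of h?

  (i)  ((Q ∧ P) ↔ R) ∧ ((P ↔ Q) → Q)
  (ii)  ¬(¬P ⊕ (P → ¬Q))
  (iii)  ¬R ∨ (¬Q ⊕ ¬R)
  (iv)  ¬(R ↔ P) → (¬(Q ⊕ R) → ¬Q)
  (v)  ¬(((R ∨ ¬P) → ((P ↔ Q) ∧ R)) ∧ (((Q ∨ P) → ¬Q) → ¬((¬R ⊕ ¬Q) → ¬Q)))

(ii) fails at (0,0,0): the formula yields 1, h is 0.
(iii) fails at (0,0,0): the formula yields 1, h is 0.
(iv) fails at (0,0,0): the formula yields 1, h is 0.
(v) fails at (0,0,0): the formula yields 1, h is 0.
(i) is the remaining candidate, and it agrees with h on all 8 inputs.

i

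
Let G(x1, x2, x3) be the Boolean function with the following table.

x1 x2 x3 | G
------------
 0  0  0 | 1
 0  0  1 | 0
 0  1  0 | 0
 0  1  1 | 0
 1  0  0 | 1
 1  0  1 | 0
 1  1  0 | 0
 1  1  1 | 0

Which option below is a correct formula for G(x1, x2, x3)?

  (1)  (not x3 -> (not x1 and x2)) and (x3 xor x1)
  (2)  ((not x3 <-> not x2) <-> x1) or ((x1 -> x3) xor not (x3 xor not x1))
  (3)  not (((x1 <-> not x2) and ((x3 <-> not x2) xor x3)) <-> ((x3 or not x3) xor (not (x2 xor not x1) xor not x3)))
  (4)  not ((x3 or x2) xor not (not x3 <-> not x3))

(1): at (0,0,0) it gives 0, but G = 1 — eliminated.
(2): at (0,0,1) it gives 1, but G = 0 — eliminated.
(3): at (0,0,0) it gives 0, but G = 1 — eliminated.
(4) is the remaining candidate, and it agrees with G on all 8 inputs.

4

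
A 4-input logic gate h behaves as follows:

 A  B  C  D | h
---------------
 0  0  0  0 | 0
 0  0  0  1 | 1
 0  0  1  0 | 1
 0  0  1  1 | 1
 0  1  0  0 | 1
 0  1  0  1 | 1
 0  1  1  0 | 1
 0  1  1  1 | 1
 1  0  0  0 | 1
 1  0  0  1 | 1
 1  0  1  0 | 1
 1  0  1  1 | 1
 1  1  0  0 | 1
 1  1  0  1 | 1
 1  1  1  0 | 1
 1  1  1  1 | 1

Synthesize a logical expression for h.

The output is 1 whenever at least one input is 1 — the OR of all inputs.

h(A, B, C, D) = ((A ∨ B) ∨ C) ∨ D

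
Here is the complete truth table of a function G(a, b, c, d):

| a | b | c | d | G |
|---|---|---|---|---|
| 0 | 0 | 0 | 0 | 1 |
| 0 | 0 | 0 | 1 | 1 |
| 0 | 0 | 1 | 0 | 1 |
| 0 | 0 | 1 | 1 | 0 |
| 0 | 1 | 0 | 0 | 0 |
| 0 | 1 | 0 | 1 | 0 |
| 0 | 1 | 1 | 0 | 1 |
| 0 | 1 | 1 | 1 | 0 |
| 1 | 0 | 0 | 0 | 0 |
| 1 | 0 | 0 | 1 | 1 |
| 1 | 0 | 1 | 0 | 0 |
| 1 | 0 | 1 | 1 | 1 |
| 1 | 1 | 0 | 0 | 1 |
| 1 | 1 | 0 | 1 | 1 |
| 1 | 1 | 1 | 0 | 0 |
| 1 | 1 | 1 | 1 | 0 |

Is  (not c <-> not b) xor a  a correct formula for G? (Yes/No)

Check the formula against G row by row:
  a=0, b=0, c=0, d=0: formula gives 1, G = 1 ✓
  a=0, b=0, c=0, d=1: formula gives 1, G = 1 ✓
  a=0, b=0, c=1, d=0: formula gives 0, but G = 1 ✗
A single disagreement suffices: at (0,0,1,0) they differ, so the formula does not compute G.

No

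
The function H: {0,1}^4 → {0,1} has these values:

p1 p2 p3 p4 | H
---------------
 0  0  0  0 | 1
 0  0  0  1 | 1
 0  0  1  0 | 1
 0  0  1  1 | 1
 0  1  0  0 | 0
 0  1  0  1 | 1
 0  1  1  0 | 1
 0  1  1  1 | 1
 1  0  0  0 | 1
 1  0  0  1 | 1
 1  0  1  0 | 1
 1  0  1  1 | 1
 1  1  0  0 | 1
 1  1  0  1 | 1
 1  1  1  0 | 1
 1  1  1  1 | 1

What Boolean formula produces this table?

Only row (0,1,0,0) gives 0. So H is 1 everywhere except there — the complement of the minterm ¬p1·p2·¬p3·¬p4.

H(p1, p2, p3, p4) = NOT (((NOT p1 AND p2) AND NOT p3) AND NOT p4)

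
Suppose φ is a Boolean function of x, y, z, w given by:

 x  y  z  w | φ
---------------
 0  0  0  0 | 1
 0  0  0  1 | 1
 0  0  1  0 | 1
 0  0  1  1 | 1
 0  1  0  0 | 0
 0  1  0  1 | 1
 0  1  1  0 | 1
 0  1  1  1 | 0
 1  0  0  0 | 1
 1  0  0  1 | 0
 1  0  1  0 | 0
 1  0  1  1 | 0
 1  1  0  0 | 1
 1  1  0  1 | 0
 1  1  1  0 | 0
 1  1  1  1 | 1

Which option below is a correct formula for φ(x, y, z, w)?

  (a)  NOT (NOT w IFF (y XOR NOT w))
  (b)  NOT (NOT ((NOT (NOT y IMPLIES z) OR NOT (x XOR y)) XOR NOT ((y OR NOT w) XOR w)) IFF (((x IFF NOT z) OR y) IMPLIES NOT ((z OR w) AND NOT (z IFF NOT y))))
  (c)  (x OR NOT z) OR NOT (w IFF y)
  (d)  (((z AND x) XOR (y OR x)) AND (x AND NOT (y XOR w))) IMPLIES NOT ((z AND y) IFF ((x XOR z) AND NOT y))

(a) fails at (0,0,0,0): the formula yields 0, φ is 1.
(c) fails at (0,0,1,0): the formula yields 0, φ is 1.
(d) fails at (0,1,0,0): the formula yields 1, φ is 0.
(b) is the remaining candidate, and it agrees with φ on all 16 inputs.

b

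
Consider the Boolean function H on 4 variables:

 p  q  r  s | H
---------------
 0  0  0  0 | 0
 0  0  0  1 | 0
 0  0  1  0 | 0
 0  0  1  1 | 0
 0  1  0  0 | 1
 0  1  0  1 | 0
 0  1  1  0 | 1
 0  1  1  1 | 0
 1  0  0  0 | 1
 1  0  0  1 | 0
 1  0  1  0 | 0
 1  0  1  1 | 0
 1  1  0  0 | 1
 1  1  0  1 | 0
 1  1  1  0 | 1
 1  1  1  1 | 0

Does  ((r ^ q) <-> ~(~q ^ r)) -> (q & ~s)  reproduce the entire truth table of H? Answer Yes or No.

Check the formula against H row by row:
  p=0, q=0, r=0, s=0: formula gives 0, H = 0 ✓
  p=0, q=0, r=0, s=1: formula gives 0, H = 0 ✓
  p=0, q=0, r=1, s=0: formula gives 0, H = 0 ✓
  p=0, q=0, r=1, s=1: formula gives 0, H = 0 ✓
  …
  p=1, q=0, r=0, s=0: formula gives 0, but H = 1 ✗
A single disagreement suffices: at (1,0,0,0) they differ, so the formula does not compute H.

No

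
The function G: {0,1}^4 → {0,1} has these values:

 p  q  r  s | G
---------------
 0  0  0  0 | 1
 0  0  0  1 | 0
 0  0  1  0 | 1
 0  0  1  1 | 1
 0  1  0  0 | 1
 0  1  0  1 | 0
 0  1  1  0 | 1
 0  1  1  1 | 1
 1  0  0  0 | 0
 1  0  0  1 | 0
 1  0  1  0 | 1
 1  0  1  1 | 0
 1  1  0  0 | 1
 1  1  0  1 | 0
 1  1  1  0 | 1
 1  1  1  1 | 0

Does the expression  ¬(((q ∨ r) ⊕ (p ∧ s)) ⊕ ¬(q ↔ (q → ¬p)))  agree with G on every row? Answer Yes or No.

Evaluate ¬(((q ∨ r) ⊕ (p ∧ s)) ⊕ ¬(q ↔ (q → ¬p))) on each row and compare to G:
  p=0, q=0, r=0, s=0: formula gives 0, but G = 1 ✗
Since they disagree at (0,0,0,0), the expression is not a correct formula for G.

No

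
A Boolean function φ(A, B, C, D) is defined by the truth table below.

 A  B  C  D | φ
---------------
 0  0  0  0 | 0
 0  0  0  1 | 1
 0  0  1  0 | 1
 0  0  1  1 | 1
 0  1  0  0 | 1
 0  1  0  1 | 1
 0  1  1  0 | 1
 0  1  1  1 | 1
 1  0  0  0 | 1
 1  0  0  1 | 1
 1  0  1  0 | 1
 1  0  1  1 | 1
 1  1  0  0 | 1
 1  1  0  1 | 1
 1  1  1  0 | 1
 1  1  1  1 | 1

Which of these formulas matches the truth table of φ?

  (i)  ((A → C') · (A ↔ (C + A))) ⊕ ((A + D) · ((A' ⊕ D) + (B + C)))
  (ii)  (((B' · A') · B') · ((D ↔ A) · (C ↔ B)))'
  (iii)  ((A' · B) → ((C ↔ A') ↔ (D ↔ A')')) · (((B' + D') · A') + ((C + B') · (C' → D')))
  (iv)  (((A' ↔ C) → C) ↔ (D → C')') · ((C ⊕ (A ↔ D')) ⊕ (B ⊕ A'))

ii

(i) disagrees with φ on (0,0,0,0) (formula → 1, table → 0); rule it out.
(iii) disagrees with φ on (0,0,0,0) (formula → 1, table → 0); rule it out.
(iv) disagrees with φ on (0,0,0,1) (formula → 0, table → 1); rule it out.
Only (ii) survives; checking it on all 16 rows confirms it matches φ.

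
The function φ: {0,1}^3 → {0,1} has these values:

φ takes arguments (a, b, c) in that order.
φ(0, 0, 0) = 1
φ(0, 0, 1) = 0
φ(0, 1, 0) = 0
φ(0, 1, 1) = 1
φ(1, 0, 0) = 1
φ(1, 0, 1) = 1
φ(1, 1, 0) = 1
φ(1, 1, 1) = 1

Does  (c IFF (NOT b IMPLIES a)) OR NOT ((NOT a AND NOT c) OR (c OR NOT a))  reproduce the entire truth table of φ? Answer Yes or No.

Yes

Test each input against both φ and the formula:
  a=0, b=0, c=0: formula gives 1, φ = 1 ✓
  a=0, b=0, c=1: formula gives 0, φ = 0 ✓
  a=0, b=1, c=0: formula gives 0, φ = 0 ✓
  a=0, b=1, c=1: formula gives 1, φ = 1 ✓
  a=1, b=0, c=0: formula gives 1, φ = 1 ✓
  … (the remaining 3 rows also agree.)
No disagreement on any input; they are logically equivalent.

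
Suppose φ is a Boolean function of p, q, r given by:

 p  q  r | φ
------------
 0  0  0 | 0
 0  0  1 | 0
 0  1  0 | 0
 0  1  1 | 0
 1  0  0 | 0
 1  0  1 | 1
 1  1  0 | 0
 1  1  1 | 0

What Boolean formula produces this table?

Only row (1,0,1) gives 1. That row's minterm p·¬q·r is φ directly.

φ(p, q, r) = (p · q') · r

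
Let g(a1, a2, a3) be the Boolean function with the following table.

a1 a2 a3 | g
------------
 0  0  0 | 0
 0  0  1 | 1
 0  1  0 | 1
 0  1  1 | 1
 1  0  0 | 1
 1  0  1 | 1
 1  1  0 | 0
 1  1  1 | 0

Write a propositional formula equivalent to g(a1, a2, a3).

g(a1, a2, a3) = ~((((~a1 & ~a2) & ~a3) | ((a1 & a2) & ~a3)) | ((a1 & a2) & a3))

g is 0 on only 3 rows — (0,0,0), (1,1,0), (1,1,1). Writing each as a minterm (¬a1·¬a2·¬a3, a1·a2·¬a3, a1·a2·a3) and OR-ing them characterizes exactly where g=0, so g is the negation of that disjunction.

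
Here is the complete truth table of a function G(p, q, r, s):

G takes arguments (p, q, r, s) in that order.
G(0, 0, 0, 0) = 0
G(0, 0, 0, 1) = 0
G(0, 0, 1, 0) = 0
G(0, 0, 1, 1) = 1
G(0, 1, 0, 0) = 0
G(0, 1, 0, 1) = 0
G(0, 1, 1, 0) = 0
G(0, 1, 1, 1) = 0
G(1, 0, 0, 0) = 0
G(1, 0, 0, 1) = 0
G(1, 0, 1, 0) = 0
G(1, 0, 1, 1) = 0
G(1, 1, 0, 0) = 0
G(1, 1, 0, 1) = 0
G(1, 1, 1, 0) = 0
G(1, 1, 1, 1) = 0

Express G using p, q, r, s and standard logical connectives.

G is 1 on exactly one input, (0,0,1,1), whose minterm is ¬p·¬q·r·s. So G is just that conjunction.

G(p, q, r, s) = ((¬p ∧ ¬q) ∧ r) ∧ s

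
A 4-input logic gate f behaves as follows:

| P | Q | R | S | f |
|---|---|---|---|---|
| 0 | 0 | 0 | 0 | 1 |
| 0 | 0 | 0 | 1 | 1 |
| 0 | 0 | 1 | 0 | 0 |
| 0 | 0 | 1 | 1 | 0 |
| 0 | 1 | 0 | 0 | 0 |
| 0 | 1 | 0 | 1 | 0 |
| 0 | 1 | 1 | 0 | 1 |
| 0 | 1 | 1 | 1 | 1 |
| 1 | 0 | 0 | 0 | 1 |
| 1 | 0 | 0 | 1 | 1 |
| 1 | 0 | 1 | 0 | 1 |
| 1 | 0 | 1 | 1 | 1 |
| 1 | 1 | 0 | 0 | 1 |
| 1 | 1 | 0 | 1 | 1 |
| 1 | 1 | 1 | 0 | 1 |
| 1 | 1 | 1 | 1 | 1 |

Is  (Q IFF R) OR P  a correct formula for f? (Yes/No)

Yes

Test each input against both f and the formula:
  P=0, Q=0, R=0, S=0: formula gives 1, f = 1 ✓
  P=0, Q=0, R=0, S=1: formula gives 1, f = 1 ✓
  P=0, Q=0, R=1, S=0: formula gives 0, f = 0 ✓
  P=0, Q=0, R=1, S=1: formula gives 0, f = 0 ✓
  … (the remaining 12 rows also agree.)
All 16 rows match — the expression computes f exactly.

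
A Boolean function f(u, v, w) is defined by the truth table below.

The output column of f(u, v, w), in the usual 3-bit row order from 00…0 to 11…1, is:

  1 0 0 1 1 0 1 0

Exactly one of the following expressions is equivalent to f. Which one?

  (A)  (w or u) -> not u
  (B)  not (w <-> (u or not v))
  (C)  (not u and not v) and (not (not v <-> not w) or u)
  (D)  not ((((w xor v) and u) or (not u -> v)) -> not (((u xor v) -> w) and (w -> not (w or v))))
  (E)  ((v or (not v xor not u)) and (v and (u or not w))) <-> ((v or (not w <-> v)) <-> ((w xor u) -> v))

(A) disagrees with f on (0,0,1) (formula → 1, table → 0); rule it out.
(C) disagrees with f on (0,0,0) (formula → 0, table → 1); rule it out.
(D) disagrees with f on (0,0,0) (formula → 0, table → 1); rule it out.
(E) disagrees with f on (0,0,1) (formula → 1, table → 0); rule it out.
(B) is the remaining candidate, and it agrees with f on all 8 inputs.

B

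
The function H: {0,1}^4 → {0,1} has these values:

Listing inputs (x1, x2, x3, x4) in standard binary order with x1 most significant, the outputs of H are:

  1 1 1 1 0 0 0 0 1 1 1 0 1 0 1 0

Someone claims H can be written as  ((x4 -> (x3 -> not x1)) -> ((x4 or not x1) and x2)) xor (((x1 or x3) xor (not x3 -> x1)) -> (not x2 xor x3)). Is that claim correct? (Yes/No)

Check the formula against H row by row:
  x1=0, x2=0, x3=0, x4=0: formula gives 1, H = 1 ✓
  x1=0, x2=0, x3=0, x4=1: formula gives 1, H = 1 ✓
  x1=0, x2=0, x3=1, x4=0: formula gives 1, H = 1 ✓
  x1=0, x2=0, x3=1, x4=1: formula gives 1, H = 1 ✓
  … (the remaining 12 rows also agree.)
No disagreement on any input; they are logically equivalent.

Yes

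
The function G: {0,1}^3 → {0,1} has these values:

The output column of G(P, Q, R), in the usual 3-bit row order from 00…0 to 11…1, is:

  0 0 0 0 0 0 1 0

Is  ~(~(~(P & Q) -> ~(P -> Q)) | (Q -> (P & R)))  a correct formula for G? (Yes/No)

Yes

Evaluate ~(~(~(P & Q) -> ~(P -> Q)) | (Q -> (P & R))) on each row and compare to G:
  P=0, Q=0, R=0: formula gives 0, G = 0 ✓
  P=0, Q=0, R=1: formula gives 0, G = 0 ✓
  P=0, Q=1, R=0: formula gives 0, G = 0 ✓
  P=0, Q=1, R=1: formula gives 0, G = 0 ✓
  P=1, Q=0, R=0: formula gives 0, G = 0 ✓
  …and likewise for the remaining 3 rows.
All 8 rows match — the expression computes G exactly.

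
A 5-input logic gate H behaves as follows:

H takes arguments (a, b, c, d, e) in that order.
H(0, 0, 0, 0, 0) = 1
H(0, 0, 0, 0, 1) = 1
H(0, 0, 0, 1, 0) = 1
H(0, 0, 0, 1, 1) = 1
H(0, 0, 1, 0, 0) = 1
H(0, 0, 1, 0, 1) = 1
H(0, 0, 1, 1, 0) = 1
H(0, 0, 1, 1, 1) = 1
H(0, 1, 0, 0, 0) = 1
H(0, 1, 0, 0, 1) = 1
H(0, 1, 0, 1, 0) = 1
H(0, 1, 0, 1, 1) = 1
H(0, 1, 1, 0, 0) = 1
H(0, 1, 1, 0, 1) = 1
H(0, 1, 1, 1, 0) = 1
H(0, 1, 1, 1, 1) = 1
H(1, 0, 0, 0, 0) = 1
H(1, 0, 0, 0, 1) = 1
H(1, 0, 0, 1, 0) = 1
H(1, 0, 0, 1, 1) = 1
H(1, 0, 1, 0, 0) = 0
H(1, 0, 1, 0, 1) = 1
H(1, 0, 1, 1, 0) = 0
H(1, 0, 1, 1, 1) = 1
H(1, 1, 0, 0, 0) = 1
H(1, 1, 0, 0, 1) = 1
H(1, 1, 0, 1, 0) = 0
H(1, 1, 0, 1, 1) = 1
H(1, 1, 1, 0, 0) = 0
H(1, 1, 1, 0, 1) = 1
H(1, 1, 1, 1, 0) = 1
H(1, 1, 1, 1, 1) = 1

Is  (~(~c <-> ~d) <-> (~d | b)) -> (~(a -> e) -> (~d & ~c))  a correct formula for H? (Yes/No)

Yes

Evaluate (~(~c <-> ~d) <-> (~d | b)) -> (~(a -> e) -> (~d & ~c)) on each row and compare to H:
  a=0, b=0, c=0, d=0, e=0: formula gives 1, H = 1 ✓
  a=0, b=0, c=0, d=0, e=1: formula gives 1, H = 1 ✓
  a=0, b=0, c=0, d=1, e=0: formula gives 1, H = 1 ✓
  a=0, b=0, c=0, d=1, e=1: formula gives 1, H = 1 ✓
  … (the remaining 28 rows also agree.)
No disagreement on any input; they are logically equivalent.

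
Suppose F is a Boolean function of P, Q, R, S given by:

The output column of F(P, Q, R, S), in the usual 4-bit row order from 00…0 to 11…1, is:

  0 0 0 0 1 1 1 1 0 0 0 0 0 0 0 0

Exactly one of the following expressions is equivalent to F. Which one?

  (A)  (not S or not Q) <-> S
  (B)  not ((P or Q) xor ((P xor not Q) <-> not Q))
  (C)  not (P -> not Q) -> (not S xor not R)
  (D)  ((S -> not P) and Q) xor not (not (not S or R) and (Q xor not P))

(A) disagrees with F on (0,0,0,1) (formula → 1, table → 0); rule it out.
(C) disagrees with F on (0,0,0,0) (formula → 1, table → 0); rule it out.
(D) disagrees with F on (0,0,0,0) (formula → 1, table → 0); rule it out.
That leaves (B). Evaluating it on every row reproduces the table of F exactly.

B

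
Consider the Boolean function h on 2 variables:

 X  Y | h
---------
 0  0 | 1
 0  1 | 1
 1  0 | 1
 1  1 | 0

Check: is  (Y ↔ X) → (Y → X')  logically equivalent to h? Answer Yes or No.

Yes

Check the formula against h row by row:
  X=0, Y=0: formula gives 1, h = 1 ✓
  X=0, Y=1: formula gives 1, h = 1 ✓
  X=1, Y=0: formula gives 1, h = 1 ✓
  X=1, Y=1: formula gives 0, h = 0 ✓
Every row agrees, so the formula is equivalent.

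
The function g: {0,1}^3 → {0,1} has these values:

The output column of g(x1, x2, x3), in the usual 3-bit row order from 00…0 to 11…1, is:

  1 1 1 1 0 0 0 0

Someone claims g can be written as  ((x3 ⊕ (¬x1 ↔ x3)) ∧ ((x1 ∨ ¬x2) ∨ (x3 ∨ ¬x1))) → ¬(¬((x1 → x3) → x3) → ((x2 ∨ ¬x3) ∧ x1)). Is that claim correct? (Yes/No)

Evaluate ((x3 ⊕ (¬x1 ↔ x3)) ∧ ((x1 ∨ ¬x2) ∨ (x3 ∨ ¬x1))) → ¬(¬((x1 → x3) → x3) → ((x2 ∨ ¬x3) ∧ x1)) on each row and compare to g:
  x1=0, x2=0, x3=0: formula gives 1, g = 1 ✓
  x1=0, x2=0, x3=1: formula gives 1, g = 1 ✓
  x1=0, x2=1, x3=0: formula gives 1, g = 1 ✓
  x1=0, x2=1, x3=1: formula gives 1, g = 1 ✓
  x1=1, x2=0, x3=0: formula gives 0, g = 0 ✓
  …and likewise for the remaining 3 rows.
No disagreement on any input; they are logically equivalent.

Yes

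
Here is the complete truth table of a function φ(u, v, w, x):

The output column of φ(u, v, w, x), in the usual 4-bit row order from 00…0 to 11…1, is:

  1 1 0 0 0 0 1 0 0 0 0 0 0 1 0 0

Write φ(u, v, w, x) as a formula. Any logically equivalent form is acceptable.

The 1-rows are (0,0,0,0), (0,0,0,1), (0,1,1,0), (1,1,0,1). Each contributes one minterm — ¬u·¬v·¬w·¬x; ¬u·¬v·¬w·x; ¬u·v·w·¬x; u·v·¬w·x — and their disjunction is a sum-of-products form of φ.

φ(u, v, w, x) = (((((NOT u AND NOT v) AND NOT w) AND NOT x) OR (((NOT u AND NOT v) AND NOT w) AND x)) OR (((NOT u AND v) AND w) AND NOT x)) OR (((u AND v) AND NOT w) AND x)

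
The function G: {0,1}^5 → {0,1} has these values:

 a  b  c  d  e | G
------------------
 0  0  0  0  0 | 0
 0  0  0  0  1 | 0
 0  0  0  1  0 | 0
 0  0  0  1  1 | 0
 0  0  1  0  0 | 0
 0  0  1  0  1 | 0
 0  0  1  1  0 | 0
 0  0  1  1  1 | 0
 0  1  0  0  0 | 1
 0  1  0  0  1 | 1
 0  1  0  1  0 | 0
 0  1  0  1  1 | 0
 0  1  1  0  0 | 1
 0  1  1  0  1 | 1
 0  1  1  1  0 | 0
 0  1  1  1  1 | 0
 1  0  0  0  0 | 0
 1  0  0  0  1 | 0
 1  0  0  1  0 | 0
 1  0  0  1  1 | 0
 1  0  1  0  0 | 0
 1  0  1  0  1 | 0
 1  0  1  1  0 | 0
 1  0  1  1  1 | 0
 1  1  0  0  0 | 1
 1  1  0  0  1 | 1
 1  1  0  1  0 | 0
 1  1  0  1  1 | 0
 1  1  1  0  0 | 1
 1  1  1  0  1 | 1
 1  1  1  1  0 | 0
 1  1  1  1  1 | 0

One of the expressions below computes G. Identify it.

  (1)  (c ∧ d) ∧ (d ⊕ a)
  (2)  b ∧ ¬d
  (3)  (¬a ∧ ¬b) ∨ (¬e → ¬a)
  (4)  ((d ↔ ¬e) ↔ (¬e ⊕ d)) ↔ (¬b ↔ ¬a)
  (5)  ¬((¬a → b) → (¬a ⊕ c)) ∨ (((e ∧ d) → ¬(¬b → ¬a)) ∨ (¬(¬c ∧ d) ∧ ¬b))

(1) fails at (0,0,1,1,0): the formula yields 1, G is 0.
(3) fails at (0,0,0,0,0): the formula yields 1, G is 0.
(4) fails at (0,1,0,1,0): the formula yields 1, G is 0.
(5) fails at (0,0,0,0,0): the formula yields 1, G is 0.
(2) is the remaining candidate, and it agrees with G on all 32 inputs.

2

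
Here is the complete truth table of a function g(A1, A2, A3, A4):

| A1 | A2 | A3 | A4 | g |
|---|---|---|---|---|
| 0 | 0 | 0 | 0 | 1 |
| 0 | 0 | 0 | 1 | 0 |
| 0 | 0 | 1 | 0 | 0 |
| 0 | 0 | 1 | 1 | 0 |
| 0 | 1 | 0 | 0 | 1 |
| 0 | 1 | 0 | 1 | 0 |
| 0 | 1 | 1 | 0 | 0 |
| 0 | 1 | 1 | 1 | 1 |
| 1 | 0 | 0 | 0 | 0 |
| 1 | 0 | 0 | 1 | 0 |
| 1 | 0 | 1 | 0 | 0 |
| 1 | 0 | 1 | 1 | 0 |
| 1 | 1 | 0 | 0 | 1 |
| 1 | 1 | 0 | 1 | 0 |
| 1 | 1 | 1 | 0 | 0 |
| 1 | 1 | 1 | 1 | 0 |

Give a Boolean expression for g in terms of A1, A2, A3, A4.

g(A1, A2, A3, A4) = (((((¬A1 ∧ ¬A2) ∧ ¬A3) ∧ ¬A4) ∨ (((¬A1 ∧ A2) ∧ ¬A3) ∧ ¬A4)) ∨ (((¬A1 ∧ A2) ∧ A3) ∧ A4)) ∨ (((A1 ∧ A2) ∧ ¬A3) ∧ ¬A4)

Collect the rows where g=1 — (0,0,0,0), (0,1,0,0), (0,1,1,1), (1,1,0,0) — and write one minterm per row: ¬A1·¬A2·¬A3·¬A4, ¬A1·A2·¬A3·¬A4, ¬A1·A2·A3·A4, A1·A2·¬A3·¬A4. Their union (logical OR) reproduces the table exactly.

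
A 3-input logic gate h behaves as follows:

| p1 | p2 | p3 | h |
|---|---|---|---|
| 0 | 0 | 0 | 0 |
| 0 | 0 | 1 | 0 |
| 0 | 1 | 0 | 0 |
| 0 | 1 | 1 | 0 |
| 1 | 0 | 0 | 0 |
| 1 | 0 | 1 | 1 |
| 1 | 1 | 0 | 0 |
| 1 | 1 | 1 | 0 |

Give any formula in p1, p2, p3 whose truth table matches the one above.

h(p1, p2, p3) = (p1 & ~p2) & p3

h is 1 on exactly one input, (1,0,1), whose minterm is p1·¬p2·p3. So h is just that conjunction.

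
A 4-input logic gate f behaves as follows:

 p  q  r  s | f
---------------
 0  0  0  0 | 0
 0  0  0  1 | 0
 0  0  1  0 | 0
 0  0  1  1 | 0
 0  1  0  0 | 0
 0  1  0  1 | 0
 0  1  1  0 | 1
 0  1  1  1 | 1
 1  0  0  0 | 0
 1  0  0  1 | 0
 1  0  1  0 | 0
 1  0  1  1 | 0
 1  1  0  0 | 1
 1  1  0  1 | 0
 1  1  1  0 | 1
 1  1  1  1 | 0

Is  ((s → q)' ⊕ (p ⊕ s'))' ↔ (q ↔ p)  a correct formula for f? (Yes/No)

Test each input against both f and the formula:
  p=0, q=0, r=0, s=0: formula gives 0, f = 0 ✓
  p=0, q=0, r=0, s=1: formula gives 0, f = 0 ✓
  p=0, q=0, r=1, s=0: formula gives 0, f = 0 ✓
  p=0, q=0, r=1, s=1: formula gives 0, f = 0 ✓
  p=0, q=1, r=0, s=0: formula gives 1, but f = 0 ✗
A single disagreement suffices: at (0,1,0,0) they differ, so the formula does not compute f.

No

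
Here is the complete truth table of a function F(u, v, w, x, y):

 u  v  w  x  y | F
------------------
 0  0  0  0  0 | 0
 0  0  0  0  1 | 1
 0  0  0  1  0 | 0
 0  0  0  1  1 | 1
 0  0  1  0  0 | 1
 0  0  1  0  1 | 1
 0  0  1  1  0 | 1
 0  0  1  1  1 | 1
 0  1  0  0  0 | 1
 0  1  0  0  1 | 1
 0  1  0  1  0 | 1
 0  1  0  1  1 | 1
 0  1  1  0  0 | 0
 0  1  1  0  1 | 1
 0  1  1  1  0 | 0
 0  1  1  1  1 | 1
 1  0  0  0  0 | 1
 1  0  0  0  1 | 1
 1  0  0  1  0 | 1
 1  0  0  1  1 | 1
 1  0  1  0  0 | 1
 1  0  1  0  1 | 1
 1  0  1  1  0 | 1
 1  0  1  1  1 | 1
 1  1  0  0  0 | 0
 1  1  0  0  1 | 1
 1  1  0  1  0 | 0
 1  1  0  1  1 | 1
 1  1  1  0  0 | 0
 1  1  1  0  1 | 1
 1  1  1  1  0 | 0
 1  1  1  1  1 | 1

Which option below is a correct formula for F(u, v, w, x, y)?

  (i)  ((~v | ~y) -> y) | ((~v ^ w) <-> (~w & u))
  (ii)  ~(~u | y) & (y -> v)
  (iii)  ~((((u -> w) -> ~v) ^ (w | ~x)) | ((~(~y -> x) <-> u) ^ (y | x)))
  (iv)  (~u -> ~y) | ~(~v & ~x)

(ii) disagrees with F on (0,0,0,0,1) (formula → 0, table → 1); rule it out.
(iii) disagrees with F on (0,0,0,0,0) (formula → 1, table → 0); rule it out.
(iv) disagrees with F on (0,0,0,0,0) (formula → 1, table → 0); rule it out.
Only (i) survives; checking it on all 32 rows confirms it matches F.

i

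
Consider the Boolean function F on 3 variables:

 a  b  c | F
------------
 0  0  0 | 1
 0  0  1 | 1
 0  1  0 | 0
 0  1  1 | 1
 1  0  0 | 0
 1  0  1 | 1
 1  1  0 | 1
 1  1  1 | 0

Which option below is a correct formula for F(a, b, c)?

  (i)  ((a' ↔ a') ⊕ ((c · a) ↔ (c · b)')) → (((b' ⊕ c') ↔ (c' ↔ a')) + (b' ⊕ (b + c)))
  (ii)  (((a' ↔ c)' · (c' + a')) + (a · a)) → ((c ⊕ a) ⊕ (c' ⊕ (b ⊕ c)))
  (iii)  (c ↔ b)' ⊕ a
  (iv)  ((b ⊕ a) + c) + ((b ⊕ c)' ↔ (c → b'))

(i) disagrees with F on (0,0,1) (formula → 0, table → 1); rule it out.
(iii) disagrees with F on (0,0,0) (formula → 0, table → 1); rule it out.
(iv) disagrees with F on (0,1,0) (formula → 1, table → 0); rule it out.
Only (ii) survives; checking it on all 8 rows confirms it matches F.

ii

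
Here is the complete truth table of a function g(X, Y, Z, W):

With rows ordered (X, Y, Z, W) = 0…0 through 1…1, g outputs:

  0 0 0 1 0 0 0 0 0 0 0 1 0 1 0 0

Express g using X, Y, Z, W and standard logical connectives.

g=1 on 3 inputs: (0,0,1,1), (1,0,1,1), (1,1,0,1). Reading each as a conjunction of literals (¬X·¬Y·Z·W, X·¬Y·Z·W, X·Y·¬Z·W) and taking the OR gives the canonical DNF.

g(X, Y, Z, W) = ((((¬X ∧ ¬Y) ∧ Z) ∧ W) ∨ (((X ∧ ¬Y) ∧ Z) ∧ W)) ∨ (((X ∧ Y) ∧ ¬Z) ∧ W)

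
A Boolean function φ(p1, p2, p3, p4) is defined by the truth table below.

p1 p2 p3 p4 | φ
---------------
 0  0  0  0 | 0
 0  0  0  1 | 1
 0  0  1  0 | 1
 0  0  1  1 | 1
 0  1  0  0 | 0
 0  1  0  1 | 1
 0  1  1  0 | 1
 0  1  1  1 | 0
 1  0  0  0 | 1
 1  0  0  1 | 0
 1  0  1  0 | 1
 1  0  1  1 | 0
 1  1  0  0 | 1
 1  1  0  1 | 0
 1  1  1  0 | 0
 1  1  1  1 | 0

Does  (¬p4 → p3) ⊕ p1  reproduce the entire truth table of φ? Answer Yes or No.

Test each input against both φ and the formula:
  p1=0, p2=0, p3=0, p4=0: formula gives 0, φ = 0 ✓
  p1=0, p2=0, p3=0, p4=1: formula gives 1, φ = 1 ✓
  p1=0, p2=0, p3=1, p4=0: formula gives 1, φ = 1 ✓
  p1=0, p2=0, p3=1, p4=1: formula gives 1, φ = 1 ✓
  …
  p1=0, p2=1, p3=1, p4=1: formula gives 1, but φ = 0 ✗
A single disagreement suffices: at (0,1,1,1) they differ, so the formula does not compute φ.

No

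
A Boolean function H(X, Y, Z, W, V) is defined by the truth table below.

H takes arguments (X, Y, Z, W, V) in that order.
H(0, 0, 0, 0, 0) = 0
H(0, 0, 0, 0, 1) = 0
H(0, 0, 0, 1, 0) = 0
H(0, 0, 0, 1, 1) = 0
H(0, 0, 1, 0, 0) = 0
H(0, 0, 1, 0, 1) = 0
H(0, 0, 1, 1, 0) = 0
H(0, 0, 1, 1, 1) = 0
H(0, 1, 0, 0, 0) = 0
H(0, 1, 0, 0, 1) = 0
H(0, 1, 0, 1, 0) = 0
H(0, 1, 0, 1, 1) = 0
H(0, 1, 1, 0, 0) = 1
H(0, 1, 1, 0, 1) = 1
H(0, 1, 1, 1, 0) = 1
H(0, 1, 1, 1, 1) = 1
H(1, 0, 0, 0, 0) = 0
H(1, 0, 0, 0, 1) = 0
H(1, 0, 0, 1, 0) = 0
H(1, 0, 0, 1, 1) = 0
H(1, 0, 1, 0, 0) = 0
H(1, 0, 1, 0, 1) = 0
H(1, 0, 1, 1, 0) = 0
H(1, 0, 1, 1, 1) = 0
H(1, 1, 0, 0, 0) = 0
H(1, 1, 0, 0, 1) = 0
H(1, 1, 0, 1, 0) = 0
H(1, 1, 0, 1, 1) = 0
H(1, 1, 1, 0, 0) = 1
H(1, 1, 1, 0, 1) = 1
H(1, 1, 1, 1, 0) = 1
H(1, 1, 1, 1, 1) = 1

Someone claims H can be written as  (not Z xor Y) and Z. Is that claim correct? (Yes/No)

Yes

Test each input against both H and the formula:
  X=0, Y=0, Z=0, W=0, V=0: formula gives 0, H = 0 ✓
  X=0, Y=0, Z=0, W=0, V=1: formula gives 0, H = 0 ✓
  X=0, Y=0, Z=0, W=1, V=0: formula gives 0, H = 0 ✓
  X=0, Y=0, Z=0, W=1, V=1: formula gives 0, H = 0 ✓
  …and likewise for the remaining 28 rows.
No disagreement on any input; they are logically equivalent.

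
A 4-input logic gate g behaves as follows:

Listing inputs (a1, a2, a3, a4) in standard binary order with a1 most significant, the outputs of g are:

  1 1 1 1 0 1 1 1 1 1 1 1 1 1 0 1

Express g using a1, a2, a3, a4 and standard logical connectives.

g(a1, a2, a3, a4) = ¬((((¬a1 ∧ a2) ∧ ¬a3) ∧ ¬a4) ∨ (((a1 ∧ a2) ∧ a3) ∧ ¬a4))

The 0-rows are (0,1,0,0), (1,1,1,0). Take each as a conjunction (¬a1·a2·¬a3·¬a4, a1·a2·a3·¬a4), form their disjunction, and complement — that gives a formula that is 1 everywhere g is.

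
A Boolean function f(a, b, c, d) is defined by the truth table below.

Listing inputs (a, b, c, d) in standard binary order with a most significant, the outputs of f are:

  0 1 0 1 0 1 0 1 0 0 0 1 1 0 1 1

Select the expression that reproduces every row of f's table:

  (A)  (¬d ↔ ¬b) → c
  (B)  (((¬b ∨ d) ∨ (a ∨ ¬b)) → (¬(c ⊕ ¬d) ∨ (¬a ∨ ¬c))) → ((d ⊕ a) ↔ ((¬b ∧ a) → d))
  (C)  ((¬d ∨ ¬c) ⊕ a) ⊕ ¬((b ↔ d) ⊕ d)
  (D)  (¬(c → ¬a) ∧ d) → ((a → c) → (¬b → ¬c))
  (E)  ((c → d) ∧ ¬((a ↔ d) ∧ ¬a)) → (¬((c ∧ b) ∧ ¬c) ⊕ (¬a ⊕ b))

B

(A) fails at (0,0,1,0): the formula yields 1, f is 0.
(C) fails at (0,0,0,0): the formula yields 1, f is 0.
(D) fails at (0,0,0,0): the formula yields 1, f is 0.
(E) fails at (0,0,0,0): the formula yields 1, f is 0.
That leaves (B). Evaluating it on every row reproduces the table of f exactly.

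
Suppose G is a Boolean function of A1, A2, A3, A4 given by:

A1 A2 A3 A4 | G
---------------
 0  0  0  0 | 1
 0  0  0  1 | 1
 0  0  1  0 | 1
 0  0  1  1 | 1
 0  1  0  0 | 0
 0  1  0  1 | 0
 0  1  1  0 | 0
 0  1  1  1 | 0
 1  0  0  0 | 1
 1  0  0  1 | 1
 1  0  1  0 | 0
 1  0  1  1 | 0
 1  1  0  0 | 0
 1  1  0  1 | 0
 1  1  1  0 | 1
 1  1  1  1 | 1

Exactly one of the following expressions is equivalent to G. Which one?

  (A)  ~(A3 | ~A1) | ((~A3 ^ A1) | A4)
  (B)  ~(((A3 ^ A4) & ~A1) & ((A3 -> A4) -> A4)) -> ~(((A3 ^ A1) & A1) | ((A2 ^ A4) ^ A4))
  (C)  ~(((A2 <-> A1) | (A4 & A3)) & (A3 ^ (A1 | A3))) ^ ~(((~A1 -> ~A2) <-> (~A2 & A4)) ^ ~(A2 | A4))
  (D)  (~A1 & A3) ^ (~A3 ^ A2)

D

(A) disagrees with G on (0,0,1,0) (formula → 0, table → 1); rule it out.
(B) disagrees with G on (0,1,0,1) (formula → 1, table → 0); rule it out.
(C) disagrees with G on (0,1,0,0) (formula → 1, table → 0); rule it out.
(D) is the remaining candidate, and it agrees with G on all 16 inputs.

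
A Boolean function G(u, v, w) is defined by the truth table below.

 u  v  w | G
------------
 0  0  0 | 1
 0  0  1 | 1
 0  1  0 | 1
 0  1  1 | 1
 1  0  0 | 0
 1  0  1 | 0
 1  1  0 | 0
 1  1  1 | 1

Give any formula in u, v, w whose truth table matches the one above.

G(u, v, w) = ¬((((u ∧ ¬v) ∧ ¬w) ∨ ((u ∧ ¬v) ∧ w)) ∨ ((u ∧ v) ∧ ¬w))

The 0-rows are (1,0,0), (1,0,1), (1,1,0). Take each as a conjunction (u·¬v·¬w, u·¬v·w, u·v·¬w), form their disjunction, and complement — that gives a formula that is 1 everywhere G is.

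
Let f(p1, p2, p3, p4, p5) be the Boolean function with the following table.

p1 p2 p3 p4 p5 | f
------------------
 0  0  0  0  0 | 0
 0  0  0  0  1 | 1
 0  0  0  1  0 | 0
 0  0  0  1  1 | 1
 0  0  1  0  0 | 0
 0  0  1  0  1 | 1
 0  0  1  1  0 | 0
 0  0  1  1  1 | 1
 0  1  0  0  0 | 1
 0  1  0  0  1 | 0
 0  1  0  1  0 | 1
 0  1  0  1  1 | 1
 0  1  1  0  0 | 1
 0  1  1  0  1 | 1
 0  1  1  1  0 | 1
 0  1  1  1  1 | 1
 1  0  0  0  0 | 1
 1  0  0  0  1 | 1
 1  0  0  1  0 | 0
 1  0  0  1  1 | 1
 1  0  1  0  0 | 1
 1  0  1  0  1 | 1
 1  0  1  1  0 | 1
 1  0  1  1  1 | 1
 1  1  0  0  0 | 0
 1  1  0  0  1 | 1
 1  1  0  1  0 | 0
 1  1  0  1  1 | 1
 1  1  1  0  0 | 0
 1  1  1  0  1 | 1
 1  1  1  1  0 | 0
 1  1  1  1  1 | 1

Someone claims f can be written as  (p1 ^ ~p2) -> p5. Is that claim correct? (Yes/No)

No

Evaluate (p1 ^ ~p2) -> p5 on each row and compare to f:
  p1=0, p2=0, p3=0, p4=0, p5=0: formula gives 0, f = 0 ✓
  p1=0, p2=0, p3=0, p4=0, p5=1: formula gives 1, f = 1 ✓
  p1=0, p2=0, p3=0, p4=1, p5=0: formula gives 0, f = 0 ✓
  p1=0, p2=0, p3=0, p4=1, p5=1: formula gives 1, f = 1 ✓
  …
  p1=0, p2=1, p3=0, p4=0, p5=1: formula gives 1, but f = 0 ✗
Since they disagree at (0,1,0,0,1), the expression is not a correct formula for f.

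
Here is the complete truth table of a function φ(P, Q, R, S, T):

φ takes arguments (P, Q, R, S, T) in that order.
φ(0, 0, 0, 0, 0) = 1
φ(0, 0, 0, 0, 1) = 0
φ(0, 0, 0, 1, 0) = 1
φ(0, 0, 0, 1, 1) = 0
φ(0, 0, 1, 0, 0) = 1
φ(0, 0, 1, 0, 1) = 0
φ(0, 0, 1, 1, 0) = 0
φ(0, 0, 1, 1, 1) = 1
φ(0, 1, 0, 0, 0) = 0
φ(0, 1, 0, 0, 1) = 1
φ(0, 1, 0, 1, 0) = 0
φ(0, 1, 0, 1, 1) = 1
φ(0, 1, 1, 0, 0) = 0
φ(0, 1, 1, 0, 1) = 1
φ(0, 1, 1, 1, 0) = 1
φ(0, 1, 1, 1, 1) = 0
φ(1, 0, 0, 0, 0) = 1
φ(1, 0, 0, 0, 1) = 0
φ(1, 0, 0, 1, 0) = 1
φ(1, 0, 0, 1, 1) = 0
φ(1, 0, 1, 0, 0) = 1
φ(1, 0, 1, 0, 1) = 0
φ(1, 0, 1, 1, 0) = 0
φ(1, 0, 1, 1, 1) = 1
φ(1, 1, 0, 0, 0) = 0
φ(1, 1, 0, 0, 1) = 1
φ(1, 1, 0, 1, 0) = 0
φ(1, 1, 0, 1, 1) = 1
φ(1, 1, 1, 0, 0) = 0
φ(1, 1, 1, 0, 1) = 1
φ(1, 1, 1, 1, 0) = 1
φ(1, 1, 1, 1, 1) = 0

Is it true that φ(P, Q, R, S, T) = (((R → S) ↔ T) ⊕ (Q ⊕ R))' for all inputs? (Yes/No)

Yes

Test each input against both φ and the formula:
  P=0, Q=0, R=0, S=0, T=0: formula gives 1, φ = 1 ✓
  P=0, Q=0, R=0, S=0, T=1: formula gives 0, φ = 0 ✓
  P=0, Q=0, R=0, S=1, T=0: formula gives 1, φ = 1 ✓
  P=0, Q=0, R=0, S=1, T=1: formula gives 0, φ = 0 ✓
  … (the remaining 28 rows also agree.)
Every row agrees, so the formula is equivalent.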